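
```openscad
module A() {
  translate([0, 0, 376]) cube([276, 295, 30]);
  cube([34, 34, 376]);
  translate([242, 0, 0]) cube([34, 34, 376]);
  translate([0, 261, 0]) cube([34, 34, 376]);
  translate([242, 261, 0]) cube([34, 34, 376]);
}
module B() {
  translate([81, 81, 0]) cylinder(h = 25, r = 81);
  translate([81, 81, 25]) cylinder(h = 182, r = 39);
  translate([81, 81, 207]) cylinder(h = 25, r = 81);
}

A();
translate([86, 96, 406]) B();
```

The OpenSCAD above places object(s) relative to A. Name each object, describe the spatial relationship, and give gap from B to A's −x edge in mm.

A is a stool. B is a spool. The spool is on top of the stool. The gap from the spool to the stool's −x edge is 86 mm.

The spool's min-x is at 86; the stool's min-x is 0; gap = 86 mm.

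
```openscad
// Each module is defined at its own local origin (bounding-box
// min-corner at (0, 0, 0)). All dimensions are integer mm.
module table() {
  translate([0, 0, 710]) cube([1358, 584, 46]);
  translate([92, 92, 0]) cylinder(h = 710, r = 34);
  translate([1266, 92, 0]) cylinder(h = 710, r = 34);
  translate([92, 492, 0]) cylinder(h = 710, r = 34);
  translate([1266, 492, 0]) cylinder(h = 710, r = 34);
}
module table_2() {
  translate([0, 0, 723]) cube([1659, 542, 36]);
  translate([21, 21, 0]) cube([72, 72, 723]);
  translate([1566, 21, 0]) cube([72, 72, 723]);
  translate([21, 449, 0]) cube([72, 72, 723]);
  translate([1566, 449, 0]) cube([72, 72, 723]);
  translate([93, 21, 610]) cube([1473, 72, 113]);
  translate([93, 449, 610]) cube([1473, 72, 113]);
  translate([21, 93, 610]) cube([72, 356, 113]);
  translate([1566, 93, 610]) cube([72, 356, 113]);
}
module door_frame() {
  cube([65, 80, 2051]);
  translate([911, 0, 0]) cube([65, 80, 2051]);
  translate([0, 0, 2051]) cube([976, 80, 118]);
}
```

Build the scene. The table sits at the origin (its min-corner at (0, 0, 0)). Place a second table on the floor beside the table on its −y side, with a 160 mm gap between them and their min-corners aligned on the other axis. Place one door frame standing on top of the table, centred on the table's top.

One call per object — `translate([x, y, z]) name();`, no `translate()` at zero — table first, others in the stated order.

table();
translate([0, -702, 0]) table_2();
translate([191, 252, 756]) door_frame();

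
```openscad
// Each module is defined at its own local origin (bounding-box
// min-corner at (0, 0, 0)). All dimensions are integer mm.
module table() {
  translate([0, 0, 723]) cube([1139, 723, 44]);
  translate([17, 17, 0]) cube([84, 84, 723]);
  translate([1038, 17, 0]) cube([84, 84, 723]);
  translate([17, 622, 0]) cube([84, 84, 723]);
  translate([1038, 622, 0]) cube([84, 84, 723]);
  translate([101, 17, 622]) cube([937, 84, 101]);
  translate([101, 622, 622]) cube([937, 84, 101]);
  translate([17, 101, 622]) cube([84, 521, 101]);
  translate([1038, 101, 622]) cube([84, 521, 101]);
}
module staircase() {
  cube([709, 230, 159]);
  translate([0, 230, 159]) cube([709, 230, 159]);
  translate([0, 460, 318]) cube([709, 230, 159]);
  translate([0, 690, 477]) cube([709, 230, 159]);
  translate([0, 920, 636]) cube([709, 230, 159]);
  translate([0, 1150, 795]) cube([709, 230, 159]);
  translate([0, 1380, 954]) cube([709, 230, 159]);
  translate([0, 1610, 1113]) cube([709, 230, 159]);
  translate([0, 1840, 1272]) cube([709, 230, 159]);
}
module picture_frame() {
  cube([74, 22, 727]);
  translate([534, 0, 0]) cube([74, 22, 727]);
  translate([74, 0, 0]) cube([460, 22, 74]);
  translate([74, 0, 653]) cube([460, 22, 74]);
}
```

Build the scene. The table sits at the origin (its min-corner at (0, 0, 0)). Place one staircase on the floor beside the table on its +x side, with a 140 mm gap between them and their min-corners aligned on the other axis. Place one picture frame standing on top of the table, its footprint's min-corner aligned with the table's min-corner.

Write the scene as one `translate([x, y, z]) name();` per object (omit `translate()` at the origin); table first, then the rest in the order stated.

table();
translate([1279, 0, 0]) staircase();
translate([0, 0, 767]) picture_frame();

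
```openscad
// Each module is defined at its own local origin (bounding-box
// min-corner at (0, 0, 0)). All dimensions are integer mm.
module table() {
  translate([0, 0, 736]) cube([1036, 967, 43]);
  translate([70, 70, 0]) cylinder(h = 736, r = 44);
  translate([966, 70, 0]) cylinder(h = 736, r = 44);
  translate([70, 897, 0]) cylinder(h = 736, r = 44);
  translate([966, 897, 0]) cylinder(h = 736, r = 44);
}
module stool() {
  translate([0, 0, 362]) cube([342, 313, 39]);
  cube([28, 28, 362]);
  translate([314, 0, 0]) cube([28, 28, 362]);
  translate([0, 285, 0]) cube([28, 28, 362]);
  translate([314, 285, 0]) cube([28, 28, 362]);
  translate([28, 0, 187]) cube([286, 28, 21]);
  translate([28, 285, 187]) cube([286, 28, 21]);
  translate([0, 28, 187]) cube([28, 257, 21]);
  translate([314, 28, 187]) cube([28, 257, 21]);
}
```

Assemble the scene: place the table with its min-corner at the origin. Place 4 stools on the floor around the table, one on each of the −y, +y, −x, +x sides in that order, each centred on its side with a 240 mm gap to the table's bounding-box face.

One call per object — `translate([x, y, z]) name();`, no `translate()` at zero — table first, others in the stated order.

table();
translate([347, -553, 0]) stool();
translate([347, 1207, 0]) stool();
translate([-582, 327, 0]) stool();
translate([1276, 327, 0]) stool();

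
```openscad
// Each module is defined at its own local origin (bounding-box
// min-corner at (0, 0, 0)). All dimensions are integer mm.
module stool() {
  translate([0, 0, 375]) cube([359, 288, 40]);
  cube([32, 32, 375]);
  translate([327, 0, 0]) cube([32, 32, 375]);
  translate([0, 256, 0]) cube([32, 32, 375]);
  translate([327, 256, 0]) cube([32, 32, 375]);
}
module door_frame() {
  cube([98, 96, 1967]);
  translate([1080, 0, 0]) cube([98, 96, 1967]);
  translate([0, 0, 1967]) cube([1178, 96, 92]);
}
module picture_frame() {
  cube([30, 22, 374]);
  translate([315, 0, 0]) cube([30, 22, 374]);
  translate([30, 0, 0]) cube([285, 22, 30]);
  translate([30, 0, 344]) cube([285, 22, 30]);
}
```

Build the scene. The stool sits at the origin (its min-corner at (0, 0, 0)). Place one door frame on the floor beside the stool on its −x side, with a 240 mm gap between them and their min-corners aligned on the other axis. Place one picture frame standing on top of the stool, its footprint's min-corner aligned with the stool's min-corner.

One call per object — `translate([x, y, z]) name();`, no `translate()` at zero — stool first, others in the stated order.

stool();
translate([-1418, 0, 0]) door_frame();
translate([0, 0, 415]) picture_frame();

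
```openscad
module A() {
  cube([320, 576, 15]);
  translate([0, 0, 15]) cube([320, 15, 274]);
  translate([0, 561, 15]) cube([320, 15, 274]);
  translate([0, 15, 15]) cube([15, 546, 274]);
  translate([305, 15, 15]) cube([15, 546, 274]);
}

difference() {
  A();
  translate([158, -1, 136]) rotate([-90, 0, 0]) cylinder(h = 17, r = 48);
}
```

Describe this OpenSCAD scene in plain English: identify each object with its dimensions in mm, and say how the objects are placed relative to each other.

A is an open storage box with external size 320×576×289 mm and wall thickness 15 mm (the base is also 15 mm thick). The base covers the whole footprint; the four walls stand on the base, with the y-facing walls full-width and the x-facing walls fitting between their inner faces.

The open box has a circular hole of radius 48 mm through its front wall, centred at (x = 158, z = 136).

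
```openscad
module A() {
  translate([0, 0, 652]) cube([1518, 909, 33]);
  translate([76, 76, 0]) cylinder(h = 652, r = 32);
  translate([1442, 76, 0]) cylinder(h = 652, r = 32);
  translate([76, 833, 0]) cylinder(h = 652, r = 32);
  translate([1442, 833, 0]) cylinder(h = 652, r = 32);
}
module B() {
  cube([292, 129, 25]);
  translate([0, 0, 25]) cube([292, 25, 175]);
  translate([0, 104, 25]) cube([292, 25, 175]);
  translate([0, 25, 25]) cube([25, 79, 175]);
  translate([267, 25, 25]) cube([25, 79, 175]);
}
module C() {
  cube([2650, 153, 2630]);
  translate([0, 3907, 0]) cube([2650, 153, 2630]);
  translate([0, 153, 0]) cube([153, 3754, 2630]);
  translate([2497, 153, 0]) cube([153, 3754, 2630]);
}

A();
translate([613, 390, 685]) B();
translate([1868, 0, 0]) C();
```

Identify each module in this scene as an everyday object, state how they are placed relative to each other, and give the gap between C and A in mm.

A is a table. B is an open box. C is a house frame. The open box is on top of the table, centred. The house frame is on the floor beside the table on its +x side. The gap between the house frame and the table is 350 mm.

The house frame's nearest face is 350 mm from the table's +x face.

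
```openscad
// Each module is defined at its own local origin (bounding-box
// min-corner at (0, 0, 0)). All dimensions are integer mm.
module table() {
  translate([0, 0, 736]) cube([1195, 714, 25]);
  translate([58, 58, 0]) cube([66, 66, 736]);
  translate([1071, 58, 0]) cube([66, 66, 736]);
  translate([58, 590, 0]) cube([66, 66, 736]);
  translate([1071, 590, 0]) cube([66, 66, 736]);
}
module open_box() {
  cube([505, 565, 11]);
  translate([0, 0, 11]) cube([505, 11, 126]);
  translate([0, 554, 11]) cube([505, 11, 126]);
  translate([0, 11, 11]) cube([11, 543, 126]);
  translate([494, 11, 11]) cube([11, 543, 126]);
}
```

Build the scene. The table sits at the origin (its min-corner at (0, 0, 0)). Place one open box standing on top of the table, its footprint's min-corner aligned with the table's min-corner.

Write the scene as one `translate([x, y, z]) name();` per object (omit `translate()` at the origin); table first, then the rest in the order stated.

table();
translate([0, 0, 761]) open_box();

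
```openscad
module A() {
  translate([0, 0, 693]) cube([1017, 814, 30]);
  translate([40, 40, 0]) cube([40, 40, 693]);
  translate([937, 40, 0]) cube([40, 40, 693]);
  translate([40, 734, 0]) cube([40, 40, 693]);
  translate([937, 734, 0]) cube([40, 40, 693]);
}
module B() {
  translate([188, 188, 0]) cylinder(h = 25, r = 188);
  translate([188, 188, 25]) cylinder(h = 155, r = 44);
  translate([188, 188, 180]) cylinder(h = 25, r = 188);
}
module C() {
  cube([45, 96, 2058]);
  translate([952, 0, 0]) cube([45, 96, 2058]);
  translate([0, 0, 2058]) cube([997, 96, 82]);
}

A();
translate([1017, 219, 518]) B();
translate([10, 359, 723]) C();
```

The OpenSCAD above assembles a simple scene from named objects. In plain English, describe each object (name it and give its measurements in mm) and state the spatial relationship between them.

A is a table: top 1017 mm (x) × 814 mm (y), 30 mm thick, upper face at z = 723 mm, on four 40×40 mm square legs, each inset 40 mm from the nearest pair of top edges, running from z = 0 to the bottom of the top.

B is a spool: two coaxial disc flanges of radius 188 mm and thickness 25 mm, joined by a core cylinder of radius 44 mm and height 155 mm. The lower flange rests on z = 0 and the three cylinders share a vertical axis.

C is a door frame. The clear opening is 907 mm wide and 2058 mm high. Two 45 mm wide jambs, 96 mm deep, stand either side of the opening from the floor to the top of the opening. A 82 mm thick head sits across the top of both jambs, spanning the full outside width of the frame.

The spool is beside the table with their tops flush at z = 723. The door frame is on top of the table, centred.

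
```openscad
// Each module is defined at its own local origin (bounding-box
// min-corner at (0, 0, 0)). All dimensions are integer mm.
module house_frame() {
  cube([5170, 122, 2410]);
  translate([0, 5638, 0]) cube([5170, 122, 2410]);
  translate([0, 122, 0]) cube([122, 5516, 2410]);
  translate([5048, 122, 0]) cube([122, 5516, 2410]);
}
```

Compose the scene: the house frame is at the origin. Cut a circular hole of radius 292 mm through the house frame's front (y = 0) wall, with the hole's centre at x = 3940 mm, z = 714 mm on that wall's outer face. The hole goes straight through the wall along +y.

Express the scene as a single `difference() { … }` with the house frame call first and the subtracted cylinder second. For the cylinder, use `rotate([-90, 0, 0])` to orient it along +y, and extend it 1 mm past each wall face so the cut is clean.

difference() {
  house_frame();
  translate([3940, -1, 714]) rotate([-90, 0, 0]) cylinder(h = 124, r = 292);
}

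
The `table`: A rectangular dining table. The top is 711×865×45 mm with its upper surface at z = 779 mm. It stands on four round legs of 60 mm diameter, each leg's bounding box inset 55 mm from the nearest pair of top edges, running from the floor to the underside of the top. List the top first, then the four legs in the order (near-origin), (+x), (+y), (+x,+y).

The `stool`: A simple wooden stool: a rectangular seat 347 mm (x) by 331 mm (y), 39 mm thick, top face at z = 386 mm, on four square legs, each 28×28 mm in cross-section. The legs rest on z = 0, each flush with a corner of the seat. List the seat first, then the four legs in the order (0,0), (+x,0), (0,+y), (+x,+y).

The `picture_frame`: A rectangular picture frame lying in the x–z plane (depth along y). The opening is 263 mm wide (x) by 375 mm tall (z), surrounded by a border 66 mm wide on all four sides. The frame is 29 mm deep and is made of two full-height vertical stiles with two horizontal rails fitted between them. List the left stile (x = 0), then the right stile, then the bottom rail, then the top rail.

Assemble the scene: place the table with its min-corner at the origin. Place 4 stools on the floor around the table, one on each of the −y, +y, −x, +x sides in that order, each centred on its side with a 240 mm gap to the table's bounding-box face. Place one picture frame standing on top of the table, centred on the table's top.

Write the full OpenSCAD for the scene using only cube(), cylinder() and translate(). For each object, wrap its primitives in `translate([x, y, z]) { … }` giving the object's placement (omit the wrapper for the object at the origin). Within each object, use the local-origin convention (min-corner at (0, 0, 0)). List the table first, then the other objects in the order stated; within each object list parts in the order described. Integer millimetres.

translate([0, 0, 734]) cube([711, 865, 45]);
translate([85, 85, 0]) cylinder(h = 734, r = 30);
translate([626, 85, 0]) cylinder(h = 734, r = 30);
translate([85, 780, 0]) cylinder(h = 734, r = 30);
translate([626, 780, 0]) cylinder(h = 734, r = 30);
translate([182, -571, 0]) {
  translate([0, 0, 347]) cube([347, 331, 39]);
  cube([28, 28, 347]);
  translate([319, 0, 0]) cube([28, 28, 347]);
  translate([0, 303, 0]) cube([28, 28, 347]);
  translate([319, 303, 0]) cube([28, 28, 347]);
}
translate([182, 1105, 0]) {
  translate([0, 0, 347]) cube([347, 331, 39]);
  cube([28, 28, 347]);
  translate([319, 0, 0]) cube([28, 28, 347]);
  translate([0, 303, 0]) cube([28, 28, 347]);
  translate([319, 303, 0]) cube([28, 28, 347]);
}
translate([-587, 267, 0]) {
  translate([0, 0, 347]) cube([347, 331, 39]);
  cube([28, 28, 347]);
  translate([319, 0, 0]) cube([28, 28, 347]);
  translate([0, 303, 0]) cube([28, 28, 347]);
  translate([319, 303, 0]) cube([28, 28, 347]);
}
translate([951, 267, 0]) {
  translate([0, 0, 347]) cube([347, 331, 39]);
  cube([28, 28, 347]);
  translate([319, 0, 0]) cube([28, 28, 347]);
  translate([0, 303, 0]) cube([28, 28, 347]);
  translate([319, 303, 0]) cube([28, 28, 347]);
}
translate([158, 418, 779]) {
  cube([66, 29, 507]);
  translate([329, 0, 0]) cube([66, 29, 507]);
  translate([66, 0, 0]) cube([263, 29, 66]);
  translate([66, 0, 441]) cube([263, 29, 66]);
}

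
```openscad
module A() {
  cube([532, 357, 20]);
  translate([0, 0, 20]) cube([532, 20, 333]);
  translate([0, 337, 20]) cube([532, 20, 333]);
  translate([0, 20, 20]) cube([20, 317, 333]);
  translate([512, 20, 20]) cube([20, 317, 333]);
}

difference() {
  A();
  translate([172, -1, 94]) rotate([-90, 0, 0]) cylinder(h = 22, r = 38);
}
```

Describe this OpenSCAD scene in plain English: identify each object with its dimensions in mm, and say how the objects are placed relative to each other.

A is an open-topped rectangular box: outside dimensions 532×357×353 mm, with a uniform wall and base thickness of 20 mm. The base is a full 532×357 slab on the floor; four walls sit on top of the base. The front and back walls (the −y and +y sides) span the full width; the two side walls fit between them.

The open box has a circular hole of radius 38 mm through its front wall, centred at (x = 172, z = 94).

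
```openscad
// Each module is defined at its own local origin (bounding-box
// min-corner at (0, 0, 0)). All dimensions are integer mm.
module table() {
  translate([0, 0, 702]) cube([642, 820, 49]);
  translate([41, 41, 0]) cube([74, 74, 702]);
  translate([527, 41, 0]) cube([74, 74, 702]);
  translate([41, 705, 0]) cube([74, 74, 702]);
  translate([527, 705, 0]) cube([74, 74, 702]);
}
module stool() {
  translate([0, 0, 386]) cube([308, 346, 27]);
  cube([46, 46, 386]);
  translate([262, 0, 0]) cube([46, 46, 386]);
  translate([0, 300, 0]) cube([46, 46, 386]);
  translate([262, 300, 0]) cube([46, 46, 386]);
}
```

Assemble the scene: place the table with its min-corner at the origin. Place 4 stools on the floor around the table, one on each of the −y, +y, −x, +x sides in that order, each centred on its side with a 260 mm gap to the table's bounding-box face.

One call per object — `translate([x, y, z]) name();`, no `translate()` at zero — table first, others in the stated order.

table();
translate([167, -606, 0]) stool();
translate([167, 1080, 0]) stool();
translate([-568, 237, 0]) stool();
translate([902, 237, 0]) stool();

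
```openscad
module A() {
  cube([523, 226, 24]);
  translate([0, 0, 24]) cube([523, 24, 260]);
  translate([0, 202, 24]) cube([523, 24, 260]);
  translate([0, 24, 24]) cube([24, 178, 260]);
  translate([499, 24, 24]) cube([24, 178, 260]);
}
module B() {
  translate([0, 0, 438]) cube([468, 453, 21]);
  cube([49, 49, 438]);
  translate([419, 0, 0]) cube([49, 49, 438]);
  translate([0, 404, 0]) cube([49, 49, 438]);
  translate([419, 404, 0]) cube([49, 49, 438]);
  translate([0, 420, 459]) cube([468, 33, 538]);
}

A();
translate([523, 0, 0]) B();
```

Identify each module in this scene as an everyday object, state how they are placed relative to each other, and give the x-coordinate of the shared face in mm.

The open box's +x face and the chair's −x face are both at x = 523 mm.

A is an open box. B is a chair. The chair is against the open box's +x side, with their −y faces flush. The x-coordinate of the shared face is 523 mm.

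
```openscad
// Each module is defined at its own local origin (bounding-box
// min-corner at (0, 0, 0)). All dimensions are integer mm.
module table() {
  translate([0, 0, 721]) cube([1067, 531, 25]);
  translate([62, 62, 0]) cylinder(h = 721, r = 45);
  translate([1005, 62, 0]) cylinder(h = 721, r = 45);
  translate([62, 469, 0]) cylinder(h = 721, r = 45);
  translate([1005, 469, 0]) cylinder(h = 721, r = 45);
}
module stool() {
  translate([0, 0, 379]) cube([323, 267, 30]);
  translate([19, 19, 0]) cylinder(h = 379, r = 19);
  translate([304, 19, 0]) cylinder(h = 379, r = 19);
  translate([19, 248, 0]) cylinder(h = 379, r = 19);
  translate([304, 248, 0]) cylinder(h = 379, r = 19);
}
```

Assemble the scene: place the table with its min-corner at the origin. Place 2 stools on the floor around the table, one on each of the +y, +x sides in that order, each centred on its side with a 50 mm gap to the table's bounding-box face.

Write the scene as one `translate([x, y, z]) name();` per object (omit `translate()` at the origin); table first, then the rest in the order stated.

table();
translate([372, 581, 0]) stool();
translate([1117, 132, 0]) stool();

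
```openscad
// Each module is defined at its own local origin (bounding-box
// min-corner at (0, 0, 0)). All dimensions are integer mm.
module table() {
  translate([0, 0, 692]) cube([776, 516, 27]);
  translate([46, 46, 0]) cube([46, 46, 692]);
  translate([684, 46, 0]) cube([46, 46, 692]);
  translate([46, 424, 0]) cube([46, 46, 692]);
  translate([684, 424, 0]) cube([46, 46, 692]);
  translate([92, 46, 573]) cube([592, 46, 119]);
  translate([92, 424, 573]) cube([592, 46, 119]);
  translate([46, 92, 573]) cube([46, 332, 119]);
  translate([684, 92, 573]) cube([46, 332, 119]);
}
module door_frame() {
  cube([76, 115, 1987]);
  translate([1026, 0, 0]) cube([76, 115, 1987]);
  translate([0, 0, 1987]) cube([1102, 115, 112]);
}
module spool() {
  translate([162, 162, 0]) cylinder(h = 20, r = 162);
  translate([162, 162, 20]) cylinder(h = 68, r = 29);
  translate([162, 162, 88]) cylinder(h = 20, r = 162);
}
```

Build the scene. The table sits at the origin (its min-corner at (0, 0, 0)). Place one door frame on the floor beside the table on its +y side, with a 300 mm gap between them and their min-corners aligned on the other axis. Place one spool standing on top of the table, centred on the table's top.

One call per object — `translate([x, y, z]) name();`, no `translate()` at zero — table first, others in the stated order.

table();
translate([0, 816, 0]) door_frame();
translate([226, 96, 719]) spool();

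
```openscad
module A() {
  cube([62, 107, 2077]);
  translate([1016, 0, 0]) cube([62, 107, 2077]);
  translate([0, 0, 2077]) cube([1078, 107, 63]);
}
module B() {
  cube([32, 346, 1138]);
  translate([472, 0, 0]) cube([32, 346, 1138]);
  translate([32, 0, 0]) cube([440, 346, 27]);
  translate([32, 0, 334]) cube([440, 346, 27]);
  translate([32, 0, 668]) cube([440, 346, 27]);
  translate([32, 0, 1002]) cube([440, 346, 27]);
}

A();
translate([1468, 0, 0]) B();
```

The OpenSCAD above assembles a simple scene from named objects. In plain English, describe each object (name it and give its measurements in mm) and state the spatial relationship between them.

A is a rectangular door frame: two vertical jambs of 62×107 mm section, 2077 mm tall, with a clear opening 954 mm wide between their inner faces. A header 63 mm tall and 107 mm deep lies on top of the jambs and spans the full outside width.

B is a bookshelf 504 mm wide overall, 346 mm deep and 1138 mm tall. The two sides are 32 mm thick vertical panels. 4 horizontal shelves of 27 mm thickness span between the inner faces of the sides; the lowest shelf sits on the floor and shelves are stacked with a clear vertical gap of 307 mm between each pair.

The bookshelf is on the floor beside the door frame on its +x side.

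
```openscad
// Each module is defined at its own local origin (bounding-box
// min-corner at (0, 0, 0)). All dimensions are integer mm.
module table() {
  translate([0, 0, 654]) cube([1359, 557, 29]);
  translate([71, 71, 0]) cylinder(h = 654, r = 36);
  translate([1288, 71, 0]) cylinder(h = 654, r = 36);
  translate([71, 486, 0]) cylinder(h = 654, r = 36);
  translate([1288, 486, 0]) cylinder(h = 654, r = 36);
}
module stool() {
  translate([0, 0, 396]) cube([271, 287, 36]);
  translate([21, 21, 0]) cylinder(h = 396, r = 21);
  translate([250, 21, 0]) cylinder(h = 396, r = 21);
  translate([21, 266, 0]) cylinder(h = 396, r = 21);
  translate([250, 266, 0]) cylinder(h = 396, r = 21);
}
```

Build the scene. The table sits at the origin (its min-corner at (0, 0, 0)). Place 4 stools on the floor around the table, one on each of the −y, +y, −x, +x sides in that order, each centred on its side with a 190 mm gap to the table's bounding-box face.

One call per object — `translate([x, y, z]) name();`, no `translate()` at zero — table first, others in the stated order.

table();
translate([544, -477, 0]) stool();
translate([544, 747, 0]) stool();
translate([-461, 135, 0]) stool();
translate([1549, 135, 0]) stool();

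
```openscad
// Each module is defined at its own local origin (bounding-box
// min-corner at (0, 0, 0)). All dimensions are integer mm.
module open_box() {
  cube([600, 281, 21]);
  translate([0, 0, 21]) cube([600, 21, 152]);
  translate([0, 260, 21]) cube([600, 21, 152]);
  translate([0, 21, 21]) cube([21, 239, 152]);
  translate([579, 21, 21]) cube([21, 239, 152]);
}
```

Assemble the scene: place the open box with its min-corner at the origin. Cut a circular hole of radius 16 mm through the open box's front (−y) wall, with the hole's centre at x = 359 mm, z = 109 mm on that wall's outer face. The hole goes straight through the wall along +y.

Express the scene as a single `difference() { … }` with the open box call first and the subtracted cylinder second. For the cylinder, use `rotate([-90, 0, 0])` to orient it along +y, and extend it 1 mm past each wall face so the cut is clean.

difference() {
  open_box();
  translate([359, -1, 109]) rotate([-90, 0, 0]) cylinder(h = 23, r = 16);
}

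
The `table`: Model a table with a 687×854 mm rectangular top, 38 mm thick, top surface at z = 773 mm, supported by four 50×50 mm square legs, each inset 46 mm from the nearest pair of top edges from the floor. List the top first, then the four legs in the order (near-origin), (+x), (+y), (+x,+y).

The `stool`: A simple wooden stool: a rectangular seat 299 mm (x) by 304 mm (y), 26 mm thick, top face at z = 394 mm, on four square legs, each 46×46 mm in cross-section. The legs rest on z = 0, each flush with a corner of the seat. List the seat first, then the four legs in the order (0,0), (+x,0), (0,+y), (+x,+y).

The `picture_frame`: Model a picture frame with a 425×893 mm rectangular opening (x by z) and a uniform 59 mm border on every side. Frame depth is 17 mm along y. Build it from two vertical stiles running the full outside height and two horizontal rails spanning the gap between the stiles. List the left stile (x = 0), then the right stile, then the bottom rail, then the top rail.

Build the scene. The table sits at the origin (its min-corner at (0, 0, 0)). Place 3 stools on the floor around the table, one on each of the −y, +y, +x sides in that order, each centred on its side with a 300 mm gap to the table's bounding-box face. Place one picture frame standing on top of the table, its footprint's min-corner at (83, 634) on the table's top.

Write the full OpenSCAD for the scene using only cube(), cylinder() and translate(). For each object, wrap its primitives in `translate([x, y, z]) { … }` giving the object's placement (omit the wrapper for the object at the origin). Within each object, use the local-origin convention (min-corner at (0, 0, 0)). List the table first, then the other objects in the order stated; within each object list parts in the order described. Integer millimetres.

translate([0, 0, 735]) cube([687, 854, 38]);
translate([46, 46, 0]) cube([50, 50, 735]);
translate([591, 46, 0]) cube([50, 50, 735]);
translate([46, 758, 0]) cube([50, 50, 735]);
translate([591, 758, 0]) cube([50, 50, 735]);
translate([194, -604, 0]) {
  translate([0, 0, 368]) cube([299, 304, 26]);
  cube([46, 46, 368]);
  translate([253, 0, 0]) cube([46, 46, 368]);
  translate([0, 258, 0]) cube([46, 46, 368]);
  translate([253, 258, 0]) cube([46, 46, 368]);
}
translate([194, 1154, 0]) {
  translate([0, 0, 368]) cube([299, 304, 26]);
  cube([46, 46, 368]);
  translate([253, 0, 0]) cube([46, 46, 368]);
  translate([0, 258, 0]) cube([46, 46, 368]);
  translate([253, 258, 0]) cube([46, 46, 368]);
}
translate([987, 275, 0]) {
  translate([0, 0, 368]) cube([299, 304, 26]);
  cube([46, 46, 368]);
  translate([253, 0, 0]) cube([46, 46, 368]);
  translate([0, 258, 0]) cube([46, 46, 368]);
  translate([253, 258, 0]) cube([46, 46, 368]);
}
translate([83, 634, 773]) {
  cube([59, 17, 1011]);
  translate([484, 0, 0]) cube([59, 17, 1011]);
  translate([59, 0, 0]) cube([425, 17, 59]);
  translate([59, 0, 952]) cube([425, 17, 59]);
}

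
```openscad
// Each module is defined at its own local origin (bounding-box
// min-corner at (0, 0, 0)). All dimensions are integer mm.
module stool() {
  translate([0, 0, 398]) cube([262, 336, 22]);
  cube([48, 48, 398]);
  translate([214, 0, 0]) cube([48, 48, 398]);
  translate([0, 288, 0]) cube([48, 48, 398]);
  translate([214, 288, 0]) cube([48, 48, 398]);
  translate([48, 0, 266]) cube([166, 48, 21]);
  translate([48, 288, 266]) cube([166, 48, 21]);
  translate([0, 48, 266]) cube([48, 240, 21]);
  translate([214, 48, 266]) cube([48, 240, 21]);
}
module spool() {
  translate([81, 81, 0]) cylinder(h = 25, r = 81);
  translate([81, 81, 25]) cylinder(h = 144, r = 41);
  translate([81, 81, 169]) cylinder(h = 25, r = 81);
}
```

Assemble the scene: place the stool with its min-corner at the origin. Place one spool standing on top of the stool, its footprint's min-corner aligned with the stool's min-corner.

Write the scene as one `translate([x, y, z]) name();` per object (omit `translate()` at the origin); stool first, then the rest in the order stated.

stool();
translate([0, 0, 420]) spool();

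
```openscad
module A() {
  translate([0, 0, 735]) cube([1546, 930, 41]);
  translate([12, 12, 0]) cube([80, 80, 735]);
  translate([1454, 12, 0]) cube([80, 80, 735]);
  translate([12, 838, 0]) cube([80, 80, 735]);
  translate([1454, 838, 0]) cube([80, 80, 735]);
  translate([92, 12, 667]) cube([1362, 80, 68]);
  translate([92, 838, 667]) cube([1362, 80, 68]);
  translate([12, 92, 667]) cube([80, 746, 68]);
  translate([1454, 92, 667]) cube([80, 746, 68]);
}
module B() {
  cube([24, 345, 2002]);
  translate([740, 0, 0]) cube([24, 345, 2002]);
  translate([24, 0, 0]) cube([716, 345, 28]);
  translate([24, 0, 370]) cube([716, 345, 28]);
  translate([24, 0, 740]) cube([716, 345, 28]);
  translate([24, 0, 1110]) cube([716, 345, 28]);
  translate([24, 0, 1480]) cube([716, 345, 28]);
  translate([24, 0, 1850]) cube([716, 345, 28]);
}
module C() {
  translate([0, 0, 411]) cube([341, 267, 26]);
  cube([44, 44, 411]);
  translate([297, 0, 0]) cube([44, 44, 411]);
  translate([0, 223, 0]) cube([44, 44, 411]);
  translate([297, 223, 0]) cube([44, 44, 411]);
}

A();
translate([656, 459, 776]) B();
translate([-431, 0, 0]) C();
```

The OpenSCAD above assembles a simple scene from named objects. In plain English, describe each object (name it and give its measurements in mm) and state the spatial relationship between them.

A is a table: top 1546 mm (x) × 930 mm (y), 41 mm thick, upper face at z = 776 mm, on four 80×80 mm square legs, each inset 12 mm from the nearest pair of top edges, running from z = 0 to the bottom of the top. Four apron rails, 80 mm thick and 68 mm tall, run between adjacent legs with their top edges flush with the underside of the top and their outer faces flush with the legs' outer faces.

B is an open bookshelf. Two side panels, each 24 mm thick, 345 mm deep and 2002 mm tall, stand 764 mm apart (outside-to-outside). Between them sit 6 shelves, each 28 mm thick and 345 mm deep, spanning the full gap between the sides. The bottom shelf rests on the floor (its underside at z = 0) and the clear gap between one shelf's top and the next shelf's underside is 342 mm.

C is a four-legged stool. The seat is a 341×267×26 mm slab whose top surface is at z = 437 mm; four square legs, each 44×44 mm in cross-section, run from the floor (z = 0) to the underside of the seat, each flush with a corner of the seat.

The bookshelf is on top of the table. The stool is on the floor beside the table on its −x side.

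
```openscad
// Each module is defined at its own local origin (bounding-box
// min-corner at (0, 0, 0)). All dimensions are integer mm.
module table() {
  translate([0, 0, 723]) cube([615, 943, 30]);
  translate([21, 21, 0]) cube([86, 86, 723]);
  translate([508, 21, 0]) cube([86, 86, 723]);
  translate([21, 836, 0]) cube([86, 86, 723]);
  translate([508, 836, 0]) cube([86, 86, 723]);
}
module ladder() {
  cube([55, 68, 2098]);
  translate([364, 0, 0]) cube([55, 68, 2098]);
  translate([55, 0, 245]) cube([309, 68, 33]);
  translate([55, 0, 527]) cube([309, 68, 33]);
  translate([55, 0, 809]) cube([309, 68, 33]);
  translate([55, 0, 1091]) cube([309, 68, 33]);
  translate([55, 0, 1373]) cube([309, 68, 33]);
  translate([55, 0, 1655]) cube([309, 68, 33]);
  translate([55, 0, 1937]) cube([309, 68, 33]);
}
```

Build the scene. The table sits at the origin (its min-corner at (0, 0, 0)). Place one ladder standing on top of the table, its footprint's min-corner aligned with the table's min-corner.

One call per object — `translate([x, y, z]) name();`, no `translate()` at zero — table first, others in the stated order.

table();
translate([0, 0, 753]) ladder();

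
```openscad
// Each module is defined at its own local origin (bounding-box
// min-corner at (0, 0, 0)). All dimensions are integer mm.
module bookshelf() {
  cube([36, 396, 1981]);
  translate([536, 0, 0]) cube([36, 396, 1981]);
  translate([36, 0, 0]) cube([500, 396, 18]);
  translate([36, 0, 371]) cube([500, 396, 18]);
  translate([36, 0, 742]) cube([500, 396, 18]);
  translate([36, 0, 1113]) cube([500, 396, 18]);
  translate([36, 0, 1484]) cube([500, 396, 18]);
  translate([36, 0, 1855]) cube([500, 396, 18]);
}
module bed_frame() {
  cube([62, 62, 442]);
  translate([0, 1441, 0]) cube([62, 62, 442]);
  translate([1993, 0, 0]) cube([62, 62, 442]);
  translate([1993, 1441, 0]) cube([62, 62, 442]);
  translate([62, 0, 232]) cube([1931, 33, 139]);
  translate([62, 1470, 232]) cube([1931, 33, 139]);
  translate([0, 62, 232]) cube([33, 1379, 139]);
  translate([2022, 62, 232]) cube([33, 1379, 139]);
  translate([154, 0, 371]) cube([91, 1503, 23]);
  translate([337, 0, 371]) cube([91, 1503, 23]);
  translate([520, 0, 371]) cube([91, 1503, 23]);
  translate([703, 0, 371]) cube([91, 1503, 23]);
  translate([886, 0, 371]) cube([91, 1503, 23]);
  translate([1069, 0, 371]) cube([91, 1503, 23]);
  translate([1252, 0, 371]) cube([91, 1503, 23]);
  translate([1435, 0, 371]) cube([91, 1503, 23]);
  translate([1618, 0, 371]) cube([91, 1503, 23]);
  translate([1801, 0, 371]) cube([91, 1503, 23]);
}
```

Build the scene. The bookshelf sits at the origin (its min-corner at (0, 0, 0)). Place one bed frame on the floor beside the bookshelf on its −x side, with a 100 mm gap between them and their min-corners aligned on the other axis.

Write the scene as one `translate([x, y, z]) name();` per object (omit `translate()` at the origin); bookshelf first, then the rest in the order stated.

bookshelf();
translate([-2155, 0, 0]) bed_frame();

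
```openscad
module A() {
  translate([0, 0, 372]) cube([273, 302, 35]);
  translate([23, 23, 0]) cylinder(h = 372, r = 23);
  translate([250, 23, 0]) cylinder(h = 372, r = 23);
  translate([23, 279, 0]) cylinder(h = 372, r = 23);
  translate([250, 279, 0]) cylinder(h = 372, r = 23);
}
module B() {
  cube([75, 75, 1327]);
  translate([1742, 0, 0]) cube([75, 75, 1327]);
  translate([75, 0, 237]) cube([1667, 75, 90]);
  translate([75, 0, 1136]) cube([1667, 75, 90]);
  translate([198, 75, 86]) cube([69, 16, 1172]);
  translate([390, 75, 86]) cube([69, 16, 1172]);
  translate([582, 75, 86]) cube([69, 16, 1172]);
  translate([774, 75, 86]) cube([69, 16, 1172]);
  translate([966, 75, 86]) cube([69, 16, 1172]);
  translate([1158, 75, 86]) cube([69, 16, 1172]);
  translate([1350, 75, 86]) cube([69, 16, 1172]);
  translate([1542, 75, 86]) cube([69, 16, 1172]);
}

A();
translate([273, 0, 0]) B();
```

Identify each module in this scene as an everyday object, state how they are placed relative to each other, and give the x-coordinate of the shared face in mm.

A is a stool. B is a fence section. The fence section is against the stool's +x side, with their −y faces flush. The x-coordinate of the shared face is 273 mm.

The stool's +x face and the fence section's −x face are both at x = 273 mm.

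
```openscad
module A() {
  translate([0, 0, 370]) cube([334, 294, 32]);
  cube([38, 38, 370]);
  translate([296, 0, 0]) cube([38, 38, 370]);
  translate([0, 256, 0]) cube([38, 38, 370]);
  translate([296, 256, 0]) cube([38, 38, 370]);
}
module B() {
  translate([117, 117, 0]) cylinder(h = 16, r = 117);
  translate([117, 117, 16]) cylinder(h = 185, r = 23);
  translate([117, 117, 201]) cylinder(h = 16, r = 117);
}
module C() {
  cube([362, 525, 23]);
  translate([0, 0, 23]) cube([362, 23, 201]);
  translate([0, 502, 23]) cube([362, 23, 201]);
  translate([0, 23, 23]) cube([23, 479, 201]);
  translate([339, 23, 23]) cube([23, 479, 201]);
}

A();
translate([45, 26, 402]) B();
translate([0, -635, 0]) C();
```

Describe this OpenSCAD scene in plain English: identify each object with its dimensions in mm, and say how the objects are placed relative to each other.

A is a simple wooden stool: a rectangular seat 334 mm (x) by 294 mm (y), 32 mm thick, top face at z = 402 mm, on four square legs, each 38×38 mm in cross-section. The legs rest on z = 0, each flush with a corner of the seat.

B is a spool: two coaxial disc flanges of radius 117 mm and thickness 16 mm, joined by a core cylinder of radius 23 mm and height 185 mm. The lower flange rests on z = 0 and the three cylinders share a vertical axis.

C is an open storage box with external size 362×525×224 mm and wall thickness 23 mm (the base is also 23 mm thick). The base covers the whole footprint; the four walls stand on the base, with the y-facing walls full-width and the x-facing walls fitting between their inner faces.

The spool is on top of the stool. The open box is on the floor beside the stool on its −y side.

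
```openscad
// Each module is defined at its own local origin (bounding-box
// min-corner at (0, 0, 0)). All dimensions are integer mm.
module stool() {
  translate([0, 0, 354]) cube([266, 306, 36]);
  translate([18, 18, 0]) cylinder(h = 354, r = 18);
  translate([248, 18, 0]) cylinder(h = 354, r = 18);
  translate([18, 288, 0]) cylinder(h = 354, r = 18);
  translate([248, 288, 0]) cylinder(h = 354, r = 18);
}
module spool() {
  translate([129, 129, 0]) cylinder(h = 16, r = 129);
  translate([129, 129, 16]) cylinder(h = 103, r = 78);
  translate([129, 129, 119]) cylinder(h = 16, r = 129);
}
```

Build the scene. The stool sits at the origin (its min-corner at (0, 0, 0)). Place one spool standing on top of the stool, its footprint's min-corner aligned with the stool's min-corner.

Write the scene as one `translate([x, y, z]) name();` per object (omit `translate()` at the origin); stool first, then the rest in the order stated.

stool();
translate([0, 0, 390]) spool();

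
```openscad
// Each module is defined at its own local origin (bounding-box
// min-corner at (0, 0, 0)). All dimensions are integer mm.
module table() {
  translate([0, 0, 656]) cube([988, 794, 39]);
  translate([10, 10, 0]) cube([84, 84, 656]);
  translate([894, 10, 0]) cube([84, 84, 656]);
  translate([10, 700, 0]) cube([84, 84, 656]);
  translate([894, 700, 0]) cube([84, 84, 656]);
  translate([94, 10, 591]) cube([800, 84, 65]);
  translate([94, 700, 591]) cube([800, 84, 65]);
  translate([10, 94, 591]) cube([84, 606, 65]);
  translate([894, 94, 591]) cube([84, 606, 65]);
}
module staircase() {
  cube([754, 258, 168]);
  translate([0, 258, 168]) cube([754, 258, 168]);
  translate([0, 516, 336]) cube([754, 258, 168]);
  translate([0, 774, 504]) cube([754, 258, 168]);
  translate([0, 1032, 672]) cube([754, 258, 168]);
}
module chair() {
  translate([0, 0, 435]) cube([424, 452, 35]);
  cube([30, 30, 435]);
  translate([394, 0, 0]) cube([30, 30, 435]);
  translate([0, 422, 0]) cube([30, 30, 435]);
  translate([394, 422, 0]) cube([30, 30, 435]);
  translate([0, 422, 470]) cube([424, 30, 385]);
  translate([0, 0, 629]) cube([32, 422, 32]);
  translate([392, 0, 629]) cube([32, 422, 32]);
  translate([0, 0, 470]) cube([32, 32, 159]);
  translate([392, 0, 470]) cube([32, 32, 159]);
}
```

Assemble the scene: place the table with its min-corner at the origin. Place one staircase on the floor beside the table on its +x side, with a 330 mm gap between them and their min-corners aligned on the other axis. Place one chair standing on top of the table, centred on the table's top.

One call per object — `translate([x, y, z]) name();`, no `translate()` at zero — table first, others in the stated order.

table();
translate([1318, 0, 0]) staircase();
translate([282, 171, 695]) chair();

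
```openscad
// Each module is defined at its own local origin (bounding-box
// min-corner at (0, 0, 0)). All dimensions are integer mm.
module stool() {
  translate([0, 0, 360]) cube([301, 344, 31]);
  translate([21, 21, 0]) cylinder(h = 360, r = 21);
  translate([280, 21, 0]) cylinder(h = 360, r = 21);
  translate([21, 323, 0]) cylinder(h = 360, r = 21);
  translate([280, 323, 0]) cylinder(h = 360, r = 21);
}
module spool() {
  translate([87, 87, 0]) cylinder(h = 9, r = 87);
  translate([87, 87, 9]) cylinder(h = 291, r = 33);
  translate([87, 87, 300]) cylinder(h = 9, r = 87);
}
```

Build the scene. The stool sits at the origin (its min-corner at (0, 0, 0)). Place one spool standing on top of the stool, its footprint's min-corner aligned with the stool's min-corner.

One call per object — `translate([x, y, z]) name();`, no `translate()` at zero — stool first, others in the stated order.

stool();
translate([0, 0, 391]) spool();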